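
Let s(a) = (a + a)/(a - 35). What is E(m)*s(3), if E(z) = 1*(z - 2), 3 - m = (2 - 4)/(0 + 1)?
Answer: -9/16 ≈ -0.56250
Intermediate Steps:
s(a) = 2*a/(-35 + a) (s(a) = (2*a)/(-35 + a) = 2*a/(-35 + a))
m = 5 (m = 3 - (2 - 4)/(0 + 1) = 3 - (-2)/1 = 3 - (-2) = 3 - 1*(-2) = 3 + 2 = 5)
E(z) = -2 + z (E(z) = 1*(-2 + z) = -2 + z)
E(m)*s(3) = (-2 + 5)*(2*3/(-35 + 3)) = 3*(2*3/(-32)) = 3*(2*3*(-1/32)) = 3*(-3/16) = -9/16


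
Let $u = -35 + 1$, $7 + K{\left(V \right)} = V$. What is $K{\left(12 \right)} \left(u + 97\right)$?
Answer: $315$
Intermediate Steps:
$K{\left(V \right)} = -7 + V$
$u = -34$
$K{\left(12 \right)} \left(u + 97\right) = \left(-7 + 12\right) \left(-34 + 97\right) = 5 \cdot 63 = 315$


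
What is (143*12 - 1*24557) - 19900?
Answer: -42741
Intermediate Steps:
(143*12 - 1*24557) - 19900 = (1716 - 24557) - 19900 = -22841 - 19900 = -42741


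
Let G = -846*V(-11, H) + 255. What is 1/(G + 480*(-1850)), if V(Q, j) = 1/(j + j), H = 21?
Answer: -7/6214356 ≈ -1.1264e-6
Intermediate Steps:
V(Q, j) = 1/(2*j)
G = 1644/7 (G = -423/21 + 255 = -846*1/42 + 255 = -141/7 + 255 = 1644/7 ≈ 234.86)
1/(G + 480*(-1850)) = 1/(1644/7 + 480*(-1850)) = 1/(1644/7 - 888000) = 1/(-6214356/7) = -7/6214356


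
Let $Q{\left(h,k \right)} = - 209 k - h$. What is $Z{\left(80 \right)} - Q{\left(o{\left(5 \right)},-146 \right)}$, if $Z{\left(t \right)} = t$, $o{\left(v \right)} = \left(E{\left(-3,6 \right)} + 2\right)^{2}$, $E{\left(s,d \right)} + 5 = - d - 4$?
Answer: $-30265$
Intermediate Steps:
$E{\left(s,d \right)} = -9 - d$ ($E{\left(s,d \right)} = -5 - \left(4 + d\right) = -9 - d$)
$o{\left(v \right)} = 169$ ($o{\left(v \right)} = \left(\left(-9 - 6\right) + 2\right)^{2} = \left(-15 + 2\right)^{2} = \left(-13\right)^{2} = 169$)
$Q{\left(h,k \right)} = - h - 209 k$
$Z{\left(80 \right)} - Q{\left(o{\left(5 \right)},-146 \right)} = 80 - \left(\left(-1\right) 169 - -30514\right) = 80 - \left(-169 + 30514\right) = 80 - 30345 = -30265$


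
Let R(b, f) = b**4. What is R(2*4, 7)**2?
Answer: 16777216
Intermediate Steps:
R(2*4, 7)**2 = ((2*4)**4)**2 = (8**4)**2 = 4096**2 = 16777216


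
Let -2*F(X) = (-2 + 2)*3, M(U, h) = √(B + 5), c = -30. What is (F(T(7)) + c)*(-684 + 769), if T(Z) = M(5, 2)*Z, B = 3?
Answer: -2550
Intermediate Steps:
M(U, h) = 2*√2 (M(U, h) = √(3 + 5) = √8 = 2*√2)
T(Z) = 2*Z*√2 (T(Z) = (2*√2)*Z = 2*Z*√2)
F(X) = 0 (F(X) = -(-2 + 2)*3/2 = -0*3 = -½*0 = 0)
(F(T(7)) + c)*(-684 + 769) = (0 - 30)*(-684 + 769) = -30*85 = -2550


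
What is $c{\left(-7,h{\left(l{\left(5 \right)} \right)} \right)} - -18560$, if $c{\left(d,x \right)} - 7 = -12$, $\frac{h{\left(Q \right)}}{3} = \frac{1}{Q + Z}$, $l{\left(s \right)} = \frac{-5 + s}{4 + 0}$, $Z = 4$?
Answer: $18555$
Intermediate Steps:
$l{\left(s \right)} = - \frac{5}{4} + \frac{s}{4}$ ($l{\left(s \right)} = \frac{-5 + s}{4} = \left(-5 + s\right) \frac{1}{4} = - \frac{5}{4} + \frac{s}{4}$)
$h{\left(Q \right)} = \frac{3}{4 + Q}$ ($h{\left(Q \right)} = \frac{3}{Q + 4} = \frac{3}{4 + Q}$)
$c{\left(d,x \right)} = -5$ ($c{\left(d,x \right)} = 7 - 12 = -5$)
$c{\left(-7,h{\left(l{\left(5 \right)} \right)} \right)} - -18560 = -5 - -18560 = -5 + 18560 = 18555$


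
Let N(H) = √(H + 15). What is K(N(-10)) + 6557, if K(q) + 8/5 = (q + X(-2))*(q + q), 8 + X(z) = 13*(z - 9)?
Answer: 32827/5 - 302*√5 ≈ 5890.1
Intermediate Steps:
N(H) = √(15 + H)
X(z) = -125 + 13*z (X(z) = -8 + 13*(z - 9) = -8 + 13*(-9 + z) = -8 + (-117 + 13*z) = -125 + 13*z)
K(q) = -8/5 + 2*q*(-151 + q) (K(q) = -8/5 + (q + (-125 + 13*(-2)))*(q + q) = -8/5 + (q + (-125 - 26))*(2*q) = -8/5 + (q - 151)*(2*q) = -8/5 + (-151 + q)*(2*q) = -8/5 + 2*q*(-151 + q))
K(N(-10)) + 6557 = (-8/5 - 302*√(15 - 10) + 2*(√(15 - 10))²) + 6557 = (-8/5 - 302*√5 + 2*(√5)²) + 6557 = (-8/5 - 302*√5 + 2*5) + 6557 = (-8/5 - 302*√5 + 10) + 6557 = (42/5 - 302*√5) + 6557 = 32827/5 - 302*√5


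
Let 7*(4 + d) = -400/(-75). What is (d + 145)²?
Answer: 8862529/441 ≈ 20096.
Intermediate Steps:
d = -68/21 (d = -4 + (-400/(-75))/7 = -4 + (-400*(-1/75))/7 = -4 + (⅐)*(16/3) = -4 + 16/21 = -68/21 ≈ -3.2381)
(d + 145)² = (-68/21 + 145)² = (2977/21)² = 8862529/441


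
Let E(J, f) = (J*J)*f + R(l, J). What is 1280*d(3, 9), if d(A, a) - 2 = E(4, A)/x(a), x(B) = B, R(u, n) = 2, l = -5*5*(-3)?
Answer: 87040/9 ≈ 9671.1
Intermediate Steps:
l = 75 (l = -25*(-3) = 75)
E(J, f) = 2 + f*J² (E(J, f) = (J*J)*f + 2 = J²*f + 2 = f*J² + 2 = 2 + f*J²)
d(A, a) = 2 + (2 + 16*A)/a (d(A, a) = 2 + (2 + A*4²)/a = 2 + (2 + A*16)/a = 2 + (2 + 16*A)/a)
1280*d(3, 9) = 1280*(2*(1 + 9 + 8*3)/9) = 1280*(2*(⅑)*(1 + 9 + 24)) = 1280*(2*(⅑)*34) = 1280*(68/9) = 87040/9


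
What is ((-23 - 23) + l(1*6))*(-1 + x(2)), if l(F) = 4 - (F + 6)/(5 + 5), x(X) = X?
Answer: -216/5 ≈ -43.200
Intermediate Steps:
l(F) = 17/5 - F/10 (l(F) = 4 - (6 + F)/10 = 4 - (3/5 + F/10) = 4 + (-3/5 - F/10) = 17/5 - F/10)
((-23 - 23) + l(1*6))*(-1 + x(2)) = ((-23 - 23) + (17/5 - 6/10))*(-1 + 2) = (-46 + (17/5 - 1/10*6))*1 = (-46 + (17/5 - 3/5))*1 = (-46 + 14/5)*1 = -216/5*1 = -216/5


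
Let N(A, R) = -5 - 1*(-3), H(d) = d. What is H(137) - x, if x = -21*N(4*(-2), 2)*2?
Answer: 53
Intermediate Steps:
N(A, R) = -2 (N(A, R) = -5 + 3 = -2)
x = 84 (x = -21*(-2)*2 = 42*2 = 84)
H(137) - x = 137 - 1*84 = 137 - 84 = 53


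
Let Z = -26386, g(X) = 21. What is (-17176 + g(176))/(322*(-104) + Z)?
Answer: 17155/59874 ≈ 0.28652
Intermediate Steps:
(-17176 + g(176))/(322*(-104) + Z) = (-17176 + 21)/(322*(-104) - 26386) = -17155/(-33488 - 26386) = -17155/(-59874) = -17155*(-1/59874) = 17155/59874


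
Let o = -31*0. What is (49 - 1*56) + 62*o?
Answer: -7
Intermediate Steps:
o = 0
(49 - 1*56) + 62*o = (49 - 1*56) + 62*0 = (49 - 56) + 0 = -7 + 0 = -7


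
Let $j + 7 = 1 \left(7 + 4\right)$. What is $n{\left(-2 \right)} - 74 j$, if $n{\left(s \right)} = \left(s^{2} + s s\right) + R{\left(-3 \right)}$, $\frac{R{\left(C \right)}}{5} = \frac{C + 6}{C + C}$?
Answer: $- \frac{581}{2} \approx -290.5$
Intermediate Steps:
$R{\left(C \right)} = \frac{5 \left(6 + C\right)}{2 C}$ ($R{\left(C \right)} = 5 \frac{C + 6}{C + C} = 5 \frac{6 + C}{2 C} = \frac{5 \left(6 + C\right)}{2 C}$)
$n{\left(s \right)} = - \frac{5}{2} + 2 s^{2}$ ($n{\left(s \right)} = \left(s^{2} + s s\right) + \left(\frac{5}{2} + \frac{15}{-3}\right) = \left(s^{2} + s^{2}\right) + \left(\frac{5}{2} + 15 \left(- \frac{1}{3}\right)\right) = 2 s^{2} + \left(\frac{5}{2} - 5\right) = 2 s^{2} - \frac{5}{2} = - \frac{5}{2} + 2 s^{2}$)
$j = 4$ ($j = -7 + 1 \left(7 + 4\right) = -7 + 1 \cdot 11 = -7 + 11 = 4$)
$n{\left(-2 \right)} - 74 j = \left(- \frac{5}{2} + 2 \left(-2\right)^{2}\right) - 296 = \left(- \frac{5}{2} + 2 \cdot 4\right) - 296 = \left(- \frac{5}{2} + 8\right) - 296 = \frac{11}{2} - 296 = - \frac{581}{2}$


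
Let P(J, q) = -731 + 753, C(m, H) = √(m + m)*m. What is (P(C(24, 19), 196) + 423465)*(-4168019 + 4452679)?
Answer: 120549809420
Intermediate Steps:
C(m, H) = √2*m^(3/2) (C(m, H) = √(2*m)*m = (√2*√m)*m = √2*m^(3/2))
P(J, q) = 22
(P(C(24, 19), 196) + 423465)*(-4168019 + 4452679) = (22 + 423465)*(-4168019 + 4452679) = 423487*284660 = 120549809420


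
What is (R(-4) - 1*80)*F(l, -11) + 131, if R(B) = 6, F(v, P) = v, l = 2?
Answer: -17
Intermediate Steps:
(R(-4) - 1*80)*F(l, -11) + 131 = (6 - 1*80)*2 + 131 = (6 - 80)*2 + 131 = -74*2 + 131 = -148 + 131 = -17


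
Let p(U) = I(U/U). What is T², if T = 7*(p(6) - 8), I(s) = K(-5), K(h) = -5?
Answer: 8281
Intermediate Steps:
I(s) = -5
p(U) = -5
T = -91 (T = 7*(-5 - 8) = 7*(-13) = -91)
T² = (-91)² = 8281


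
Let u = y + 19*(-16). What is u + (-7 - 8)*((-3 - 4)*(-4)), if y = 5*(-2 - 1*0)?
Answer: -734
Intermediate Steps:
y = -10 (y = 5*(-2 + 0) = 5*(-2) = -10)
u = -314 (u = -10 + 19*(-16) = -10 - 304 = -314)
u + (-7 - 8)*((-3 - 4)*(-4)) = -314 + (-7 - 8)*((-3 - 4)*(-4)) = -314 - (-105)*(-4) = -314 - 15*28 = -314 - 420 = -734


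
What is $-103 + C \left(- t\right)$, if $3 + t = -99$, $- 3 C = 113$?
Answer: $-3945$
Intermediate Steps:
$C = - \frac{113}{3}$ ($C = \left(- \frac{1}{3}\right) 113 = - \frac{113}{3} \approx -37.667$)
$t = -102$ ($t = -3 - 99 = -102$)
$-103 + C \left(- t\right) = -103 - \frac{113 \left(\left(-1\right) \left(-102\right)\right)}{3} = -103 - 3842 = -3945$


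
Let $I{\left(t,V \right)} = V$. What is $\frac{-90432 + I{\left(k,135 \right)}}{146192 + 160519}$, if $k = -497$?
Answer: $- \frac{10033}{34079} \approx -0.2944$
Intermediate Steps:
$\frac{-90432 + I{\left(k,135 \right)}}{146192 + 160519} = \frac{-90432 + 135}{146192 + 160519} = - \frac{90297}{306711} = \left(-90297\right) \frac{1}{306711} = - \frac{10033}{34079}$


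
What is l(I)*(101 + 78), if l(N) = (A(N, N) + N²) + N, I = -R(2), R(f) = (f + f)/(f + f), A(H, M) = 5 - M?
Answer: 1074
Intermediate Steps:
R(f) = 1 (R(f) = (2*f)/((2*f)) = (2*f)*(1/(2*f)) = 1)
I = -1 (I = -1*1 = -1)
l(N) = 5 + N² (l(N) = ((5 - N) + N²) + N = (5 + N² - N) + N = 5 + N²)
l(I)*(101 + 78) = (5 + (-1)²)*(101 + 78) = (5 + 1)*179 = 6*179 = 1074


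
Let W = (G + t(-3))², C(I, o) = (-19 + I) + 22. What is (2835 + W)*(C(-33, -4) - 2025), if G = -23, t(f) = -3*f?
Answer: -6228705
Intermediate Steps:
C(I, o) = 3 + I
W = 196 (W = (-23 - 3*(-3))² = (-23 + 9)² = (-14)² = 196)
(2835 + W)*(C(-33, -4) - 2025) = (2835 + 196)*((3 - 33) - 2025) = 3031*(-30 - 2025) = 3031*(-2055) = -6228705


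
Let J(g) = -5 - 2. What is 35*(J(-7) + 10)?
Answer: 105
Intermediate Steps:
J(g) = -7
35*(J(-7) + 10) = 35*(-7 + 10) = 35*3 = 105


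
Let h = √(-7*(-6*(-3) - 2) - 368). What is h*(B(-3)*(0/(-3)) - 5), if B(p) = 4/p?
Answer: -20*I*√30 ≈ -109.54*I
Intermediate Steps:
h = 4*I*√30 (h = √(-7*(18 - 2) - 368) = √(-7*16 - 368) = √(-112 - 368) = √(-480) = 4*I*√30 ≈ 21.909*I)
h*(B(-3)*(0/(-3)) - 5) = (4*I*√30)*((4/(-3))*(0/(-3)) - 5) = (4*I*√30)*((4*(-⅓))*(0*(-⅓)) - 5) = (4*I*√30)*(-4/3*0 - 5) = (4*I*√30)*(0 - 5) = (4*I*√30)*(-5) = -20*I*√30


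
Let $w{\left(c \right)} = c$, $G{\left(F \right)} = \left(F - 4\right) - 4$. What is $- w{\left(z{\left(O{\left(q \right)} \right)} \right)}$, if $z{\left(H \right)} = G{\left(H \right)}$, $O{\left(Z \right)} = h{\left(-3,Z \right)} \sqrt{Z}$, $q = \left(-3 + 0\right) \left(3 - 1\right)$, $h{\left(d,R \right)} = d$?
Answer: $8 + 3 i \sqrt{6} \approx 8.0 + 7.3485 i$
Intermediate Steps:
$q = -6$ ($q = \left(-3\right) 2 = -6$)
$G{\left(F \right)} = -8 + F$ ($G{\left(F \right)} = \left(-4 + F\right) - 4 = -8 + F$)
$O{\left(Z \right)} = - 3 \sqrt{Z}$
$z{\left(H \right)} = -8 + H$
$- w{\left(z{\left(O{\left(q \right)} \right)} \right)} = - (-8 - 3 \sqrt{-6}) = - (-8 - 3 i \sqrt{6}) = 8 + 3 i \sqrt{6}$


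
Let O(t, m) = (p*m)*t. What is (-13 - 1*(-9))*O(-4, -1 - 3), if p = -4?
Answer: 256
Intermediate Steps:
O(t, m) = -4*m*t (O(t, m) = (-4*m)*t = -4*m*t)
(-13 - 1*(-9))*O(-4, -1 - 3) = (-13 - 1*(-9))*(-4*(-1 - 3)*(-4)) = (-13 + 9)*(-4*(-4)*(-4)) = -4*(-64) = 256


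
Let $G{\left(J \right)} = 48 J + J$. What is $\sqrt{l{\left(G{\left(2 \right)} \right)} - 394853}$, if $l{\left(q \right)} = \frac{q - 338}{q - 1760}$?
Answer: $\frac{i \sqrt{30296664757}}{277} \approx 628.37 i$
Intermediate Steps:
$G{\left(J \right)} = 49 J$
$l{\left(q \right)} = \frac{-338 + q}{-1760 + q}$
$\sqrt{l{\left(G{\left(2 \right)} \right)} - 394853} = \sqrt{\frac{-338 + 49 \cdot 2}{-1760 + 49 \cdot 2} - 394853} = \sqrt{\frac{-338 + 98}{-1760 + 98} - 394853} = \sqrt{\frac{1}{-1662} \left(-240\right) - 394853} = \sqrt{\left(- \frac{1}{1662}\right) \left(-240\right) - 394853} = \sqrt{\frac{40}{277} - 394853} = \sqrt{- \frac{109374241}{277}} = \frac{i \sqrt{30296664757}}{277}$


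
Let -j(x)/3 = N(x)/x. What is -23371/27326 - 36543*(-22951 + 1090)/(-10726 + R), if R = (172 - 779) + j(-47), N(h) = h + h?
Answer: -21830091611267/309849514 ≈ -70454.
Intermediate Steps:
N(h) = 2*h
j(x) = -6 (j(x) = -3*2*x/x = -3*2 = -6)
R = -613 (R = (172 - 779) - 6 = -607 - 6 = -613)
-23371/27326 - 36543*(-22951 + 1090)/(-10726 + R) = -23371/27326 - 36543*(-22951 + 1090)/(-10726 - 613) = -23371*1/27326 - 36543/((-11339/(-21861))) = -23371/27326 - 36543/((-11339*(-1/21861))) = -23371/27326 - 36543/11339/21861 = -23371/27326 - 36543*21861/11339 = -23371/27326 - 798866523/11339 = -21830091611267/309849514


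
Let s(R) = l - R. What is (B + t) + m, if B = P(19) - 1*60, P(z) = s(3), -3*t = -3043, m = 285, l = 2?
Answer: 3715/3 ≈ 1238.3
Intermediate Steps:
t = 3043/3 (t = -⅓*(-3043) = 3043/3 ≈ 1014.3)
s(R) = 2 - R
P(z) = -1 (P(z) = 2 - 1*3 = 2 - 3 = -1)
B = -61 (B = -1 - 1*60 = -1 - 60 = -61)
(B + t) + m = (-61 + 3043/3) + 285 = 2860/3 + 285 = 3715/3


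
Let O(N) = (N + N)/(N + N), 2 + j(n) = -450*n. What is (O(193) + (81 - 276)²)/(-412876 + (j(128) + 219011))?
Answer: -38026/251467 ≈ -0.15122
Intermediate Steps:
j(n) = -2 - 450*n
O(N) = 1 (O(N) = (2*N)/((2*N)) = (2*N)*(1/(2*N)) = 1)
(O(193) + (81 - 276)²)/(-412876 + (j(128) + 219011)) = (1 + (81 - 276)²)/(-412876 + ((-2 - 450*128) + 219011)) = (1 + (-195)²)/(-412876 + ((-2 - 57600) + 219011)) = (1 + 38025)/(-412876 + (-57602 + 219011)) = 38026/(-412876 + 161409) = 38026/(-251467) = 38026*(-1/251467) = -38026/251467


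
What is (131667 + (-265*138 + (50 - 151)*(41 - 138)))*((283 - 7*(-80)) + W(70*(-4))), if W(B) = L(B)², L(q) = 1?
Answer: 88530536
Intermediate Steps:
W(B) = 1 (W(B) = 1² = 1)
(131667 + (-265*138 + (50 - 151)*(41 - 138)))*((283 - 7*(-80)) + W(70*(-4))) = (131667 + (-265*138 + (50 - 151)*(41 - 138)))*((283 - 7*(-80)) + 1) = (131667 + (-36570 - 101*(-97)))*((283 + 560) + 1) = (131667 + (-36570 + 9797))*(843 + 1) = (131667 - 26773)*844 = 104894*844 = 88530536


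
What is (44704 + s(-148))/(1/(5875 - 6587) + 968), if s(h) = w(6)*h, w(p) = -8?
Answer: 32672256/689215 ≈ 47.405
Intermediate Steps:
s(h) = -8*h
(44704 + s(-148))/(1/(5875 - 6587) + 968) = (44704 - 8*(-148))/(1/(5875 - 6587) + 968) = (44704 + 1184)/(1/(-712) + 968) = 45888/(-1/712 + 968) = 45888/(689215/712) = 45888*(712/689215) = 32672256/689215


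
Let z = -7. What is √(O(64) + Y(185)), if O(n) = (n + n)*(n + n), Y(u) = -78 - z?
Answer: √16313 ≈ 127.72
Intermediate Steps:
Y(u) = -71 (Y(u) = -78 - 1*(-7) = -78 + 7 = -71)
O(n) = 4*n² (O(n) = (2*n)*(2*n) = 4*n²)
√(O(64) + Y(185)) = √(4*64² - 71) = √(4*4096 - 71) = √(16384 - 71) = √16313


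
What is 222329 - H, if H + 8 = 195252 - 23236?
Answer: 50321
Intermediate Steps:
H = 172008 (H = -8 + (195252 - 23236) = -8 + 172016 = 172008)
222329 - H = 222329 - 1*172008 = 222329 - 172008 = 50321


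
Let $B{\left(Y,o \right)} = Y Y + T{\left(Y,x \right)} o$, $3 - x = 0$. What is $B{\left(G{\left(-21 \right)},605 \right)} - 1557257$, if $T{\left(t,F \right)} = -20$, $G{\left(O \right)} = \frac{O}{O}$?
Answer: $-1569356$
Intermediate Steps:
$x = 3$ ($x = 3 - 0 = 3 + 0 = 3$)
$G{\left(O \right)} = 1$
$B{\left(Y,o \right)} = Y^{2} - 20 o$ ($B{\left(Y,o \right)} = Y Y - 20 o = Y^{2} - 20 o$)
$B{\left(G{\left(-21 \right)},605 \right)} - 1557257 = \left(1^{2} - 12100\right) - 1557257 = \left(1 - 12100\right) - 1557257 = -12099 - 1557257 = -1569356$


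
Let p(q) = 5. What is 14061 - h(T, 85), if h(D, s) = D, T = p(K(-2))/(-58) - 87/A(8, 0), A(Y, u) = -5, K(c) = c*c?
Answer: 4072669/290 ≈ 14044.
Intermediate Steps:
K(c) = c²
T = 5021/290 (T = 5/(-58) - 87/(-5) = 5*(-1/58) - 87*(-⅕) = -5/58 + 87/5 = 5021/290 ≈ 17.314)
14061 - h(T, 85) = 14061 - 1*5021/290 = 14061 - 5021/290 = 4072669/290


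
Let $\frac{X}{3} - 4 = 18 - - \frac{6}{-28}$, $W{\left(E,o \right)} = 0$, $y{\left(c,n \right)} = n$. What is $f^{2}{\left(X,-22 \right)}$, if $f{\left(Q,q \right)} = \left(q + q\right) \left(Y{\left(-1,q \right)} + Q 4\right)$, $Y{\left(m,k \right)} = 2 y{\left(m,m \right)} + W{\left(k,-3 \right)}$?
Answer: $\frac{6384649216}{49} \approx 1.303 \cdot 10^{8}$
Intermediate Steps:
$Y{\left(m,k \right)} = 2 m$ ($Y{\left(m,k \right)} = 2 m + 0 = 2 m$)
$X = \frac{915}{14}$ ($X = 12 + 3 \left(18 - - \frac{6}{-28}\right) = 12 + 3 \left(18 - \left(-6\right) \left(- \frac{1}{28}\right)\right) = 12 + 3 \left(18 - \frac{3}{14}\right) = 12 + 3 \cdot \frac{249}{14} = 12 + \frac{747}{14} = \frac{915}{14} \approx 65.357$)
$f{\left(Q,q \right)} = 2 q \left(-2 + 4 Q\right)$ ($f{\left(Q,q \right)} = \left(q + q\right) \left(2 \left(-1\right) + Q 4\right) = 2 q \left(-2 + 4 Q\right)$)
$f^{2}{\left(X,-22 \right)} = \left(4 \left(-22\right) \left(-1 + 2 \cdot \frac{915}{14}\right)\right)^{2} = \left(4 \left(-22\right) \left(-1 + \frac{915}{7}\right)\right)^{2} = \left(4 \left(-22\right) \frac{908}{7}\right)^{2} = \left(- \frac{79904}{7}\right)^{2} = \frac{6384649216}{49}$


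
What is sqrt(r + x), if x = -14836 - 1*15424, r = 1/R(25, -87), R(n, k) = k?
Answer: I*sqrt(229038027)/87 ≈ 173.95*I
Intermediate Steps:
r = -1/87 (r = 1/(-87) = -1/87 ≈ -0.011494)
x = -30260 (x = -14836 - 15424 = -30260)
sqrt(r + x) = sqrt(-1/87 - 30260) = sqrt(-2632621/87) = I*sqrt(229038027)/87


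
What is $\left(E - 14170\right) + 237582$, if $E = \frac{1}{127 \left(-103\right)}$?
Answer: $\frac{2922452371}{13081} \approx 2.2341 \cdot 10^{5}$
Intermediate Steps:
$E = - \frac{1}{13081}$ ($E = \frac{1}{-13081} = - \frac{1}{13081} \approx -7.6447 \cdot 10^{-5}$)
$\left(E - 14170\right) + 237582 = \left(- \frac{1}{13081} - 14170\right) + 237582 = - \frac{185357771}{13081} + 237582 = \frac{2922452371}{13081}$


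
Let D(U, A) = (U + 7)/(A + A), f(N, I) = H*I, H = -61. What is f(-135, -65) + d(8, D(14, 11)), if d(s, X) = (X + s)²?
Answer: 1957869/484 ≈ 4045.2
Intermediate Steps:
f(N, I) = -61*I
D(U, A) = (7 + U)/(2*A) (D(U, A) = (7 + U)/((2*A)) = (7 + U)*(1/(2*A)) = (7 + U)/(2*A))
f(-135, -65) + d(8, D(14, 11)) = -61*(-65) + ((½)*(7 + 14)/11 + 8)² = 3965 + ((½)*(1/11)*21 + 8)² = 3965 + (21/22 + 8)² = 3965 + (197/22)² = 3965 + 38809/484 = 1957869/484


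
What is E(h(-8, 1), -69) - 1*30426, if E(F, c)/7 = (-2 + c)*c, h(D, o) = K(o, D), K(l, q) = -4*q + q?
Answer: 3867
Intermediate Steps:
K(l, q) = -3*q
h(D, o) = -3*D
E(F, c) = 7*c*(-2 + c) (E(F, c) = 7*((-2 + c)*c) = 7*(c*(-2 + c)) = 7*c*(-2 + c))
E(h(-8, 1), -69) - 1*30426 = 7*(-69)*(-2 - 69) - 1*30426 = 7*(-69)*(-71) - 30426 = 34293 - 30426 = 3867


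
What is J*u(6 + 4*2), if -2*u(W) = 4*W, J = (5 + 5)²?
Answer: -2800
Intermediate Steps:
J = 100 (J = 10² = 100)
u(W) = -2*W
J*u(6 + 4*2) = 100*(-2*(6 + 4*2)) = 100*(-2*(6 + 8)) = 100*(-2*14) = 100*(-28) = -2800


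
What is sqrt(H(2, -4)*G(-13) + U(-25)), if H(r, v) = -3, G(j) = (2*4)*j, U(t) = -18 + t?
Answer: sqrt(269) ≈ 16.401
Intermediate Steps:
G(j) = 8*j
sqrt(H(2, -4)*G(-13) + U(-25)) = sqrt(-24*(-13) + (-18 - 25)) = sqrt(-3*(-104) - 43) = sqrt(312 - 43) = sqrt(269)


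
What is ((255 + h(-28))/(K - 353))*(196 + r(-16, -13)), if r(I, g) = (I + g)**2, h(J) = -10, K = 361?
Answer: 254065/8 ≈ 31758.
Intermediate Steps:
((255 + h(-28))/(K - 353))*(196 + r(-16, -13)) = ((255 - 10)/(361 - 353))*(196 + (-16 - 13)**2) = (245/8)*(196 + (-29)**2) = (245*(1/8))*(196 + 841) = (245/8)*1037 = 254065/8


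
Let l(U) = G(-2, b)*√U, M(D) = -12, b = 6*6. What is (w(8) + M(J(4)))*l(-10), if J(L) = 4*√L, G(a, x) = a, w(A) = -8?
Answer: 40*I*√10 ≈ 126.49*I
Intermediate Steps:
b = 36
l(U) = -2*√U
(w(8) + M(J(4)))*l(-10) = (-8 - 12)*(-2*I*√10) = -(-40)*I*√10 = 40*I*√10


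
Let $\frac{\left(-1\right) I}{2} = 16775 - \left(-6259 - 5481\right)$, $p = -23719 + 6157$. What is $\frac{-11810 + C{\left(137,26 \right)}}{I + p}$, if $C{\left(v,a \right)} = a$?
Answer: $\frac{491}{3108} \approx 0.15798$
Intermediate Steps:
$p = -17562$
$I = -57030$ ($I = - 2 \left(16775 - \left(-6259 - 5481\right)\right) = - 2 \left(16775 - -11740\right) = - 2 \left(16775 + 11740\right) = \left(-2\right) 28515 = -57030$)
$\frac{-11810 + C{\left(137,26 \right)}}{I + p} = \frac{-11810 + 26}{-57030 - 17562} = - \frac{11784}{-74592} = \left(-11784\right) \left(- \frac{1}{74592}\right) = \frac{491}{3108}$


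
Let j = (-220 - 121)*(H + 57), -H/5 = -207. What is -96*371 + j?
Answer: -407988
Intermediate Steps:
H = 1035 (H = -5*(-207) = 1035)
j = -372372 (j = (-220 - 121)*(1035 + 57) = -341*1092 = -372372)
-96*371 + j = -96*371 - 372372 = -35616 - 372372 = -407988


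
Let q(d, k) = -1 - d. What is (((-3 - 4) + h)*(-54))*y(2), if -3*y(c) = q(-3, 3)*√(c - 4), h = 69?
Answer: 2232*I*√2 ≈ 3156.5*I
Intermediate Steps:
y(c) = -2*√(-4 + c)/3 (y(c) = -(-1 - 1*(-3))*√(c - 4)/3 = -(-1 + 3)*√(-4 + c)/3 = -2*√(-4 + c)/3)
(((-3 - 4) + h)*(-54))*y(2) = (((-3 - 4) + 69)*(-54))*(-2*√(-4 + 2)/3) = ((-7 + 69)*(-54))*(-2*I*√2/3) = (62*(-54))*(-2*I*√2/3) = -(-2232)*I*√2 = 2232*I*√2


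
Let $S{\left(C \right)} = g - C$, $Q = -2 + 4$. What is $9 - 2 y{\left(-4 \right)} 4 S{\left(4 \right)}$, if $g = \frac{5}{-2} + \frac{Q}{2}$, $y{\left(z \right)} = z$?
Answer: $-1584$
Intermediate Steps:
$Q = 2$
$g = - \frac{3}{2}$ ($g = \frac{5}{-2} + \frac{2}{2} = 5 \left(- \frac{1}{2}\right) + 2 \cdot \frac{1}{2} = - \frac{5}{2} + 1 = - \frac{3}{2} \approx -1.5$)
$S{\left(C \right)} = - \frac{3}{2} - C$
$9 - 2 y{\left(-4 \right)} 4 S{\left(4 \right)} = 9 \left(-2\right) \left(-4\right) 4 \left(- \frac{3}{2} - 4\right) = 9 \cdot 8 \cdot 4 \left(- \frac{3}{2} - 4\right) = 9 \cdot 32 \left(- \frac{11}{2}\right) = 288 \left(- \frac{11}{2}\right) = -1584$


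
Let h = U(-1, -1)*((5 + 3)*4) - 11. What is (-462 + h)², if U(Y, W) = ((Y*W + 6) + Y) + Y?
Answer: 97969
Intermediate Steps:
U(Y, W) = 6 + 2*Y + W*Y (U(Y, W) = ((W*Y + 6) + Y) + Y = ((6 + W*Y) + Y) + Y = (6 + Y + W*Y) + Y = 6 + 2*Y + W*Y)
h = 149 (h = (6 + 2*(-1) - 1*(-1))*((5 + 3)*4) - 11 = (6 - 2 + 1)*(8*4) - 11 = 5*32 - 11 = 160 - 11 = 149)
(-462 + h)² = (-462 + 149)² = (-313)² = 97969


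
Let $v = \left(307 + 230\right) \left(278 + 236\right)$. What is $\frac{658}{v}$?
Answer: $\frac{329}{138009} \approx 0.0023839$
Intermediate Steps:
$v = 276018$ ($v = 537 \cdot 514 = 276018$)
$\frac{658}{v} = \frac{658}{276018} = 658 \cdot \frac{1}{276018} = \frac{329}{138009}$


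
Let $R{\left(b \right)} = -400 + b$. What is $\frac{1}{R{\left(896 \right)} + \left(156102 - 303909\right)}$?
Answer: $- \frac{1}{147311} \approx -6.7884 \cdot 10^{-6}$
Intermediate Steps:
$\frac{1}{R{\left(896 \right)} + \left(156102 - 303909\right)} = \frac{1}{\left(-400 + 896\right) + \left(156102 - 303909\right)} = \frac{1}{496 + \left(156102 - 303909\right)} = \frac{1}{496 - 147807} = \frac{1}{-147311} = - \frac{1}{147311}$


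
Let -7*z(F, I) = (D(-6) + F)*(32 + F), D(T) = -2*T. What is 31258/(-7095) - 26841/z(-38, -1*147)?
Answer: 442727339/368940 ≈ 1200.0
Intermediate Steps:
z(F, I) = -(12 + F)*(32 + F)/7 (z(F, I) = -(-2*(-6) + F)*(32 + F)/7 = -(12 + F)*(32 + F)/7)
31258/(-7095) - 26841/z(-38, -1*147) = 31258/(-7095) - 26841/(-384/7 - 44/7*(-38) - ⅐*(-38)²) = 31258*(-1/7095) - 26841/(-384/7 + 1672/7 - ⅐*1444) = -31258/7095 - 26841/(-384/7 + 1672/7 - 1444/7) = -31258/7095 - 26841/(-156/7) = -31258/7095 - 26841*(-7/156) = -31258/7095 + 62629/52 = 442727339/368940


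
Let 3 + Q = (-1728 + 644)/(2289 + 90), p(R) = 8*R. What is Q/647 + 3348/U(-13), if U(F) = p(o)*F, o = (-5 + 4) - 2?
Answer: 33017437/3078426 ≈ 10.725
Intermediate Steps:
o = -3 (o = -1 - 2 = -3)
U(F) = -24*F (U(F) = (8*(-3))*F = -24*F)
Q = -8221/2379 (Q = -3 + (-1728 + 644)/(2289 + 90) = -3 - 1084/2379 = -8221/2379 ≈ -3.4557)
Q/647 + 3348/U(-13) = -8221/2379/647 + 3348/((-24*(-13))) = -8221/2379*1/647 + 3348/312 = -8221/1539213 + 3348*(1/312) = -8221/1539213 + 279/26 = 33017437/3078426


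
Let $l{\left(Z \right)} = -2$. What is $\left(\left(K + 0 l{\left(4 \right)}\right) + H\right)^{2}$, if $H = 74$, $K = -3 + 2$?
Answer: $5329$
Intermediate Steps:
$K = -1$
$\left(\left(K + 0 l{\left(4 \right)}\right) + H\right)^{2} = \left(\left(-1 + 0 \left(-2\right)\right) + 74\right)^{2} = \left(\left(-1 + 0\right) + 74\right)^{2} = \left(-1 + 74\right)^{2} = 73^{2} = 5329$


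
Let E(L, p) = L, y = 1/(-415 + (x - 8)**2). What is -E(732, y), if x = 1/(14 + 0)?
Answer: -732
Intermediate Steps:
x = 1/14 ≈ 0.071429
y = -196/69019 (y = 1/(-415 + (1/14 - 8)**2) = 1/(-415 + (-111/14)**2) = 1/(-415 + 12321/196) = 1/(-69019/196) = -196/69019 ≈ -0.0028398)
-E(732, y) = -1*732 = -732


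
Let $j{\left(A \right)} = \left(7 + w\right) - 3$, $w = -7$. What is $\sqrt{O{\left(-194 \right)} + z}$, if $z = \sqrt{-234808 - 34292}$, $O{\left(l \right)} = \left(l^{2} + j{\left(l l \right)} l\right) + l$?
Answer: $\sqrt{38024 + 30 i \sqrt{299}} \approx 195.0 + 1.33 i$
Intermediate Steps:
$j{\left(A \right)} = -3$ ($j{\left(A \right)} = \left(7 - 7\right) - 3 = 0 - 3 = -3$)
$O{\left(l \right)} = l^{2} - 2 l$ ($O{\left(l \right)} = \left(l^{2} - 3 l\right) + l = l^{2} - 2 l$)
$z = 30 i \sqrt{299}$ ($z = \sqrt{-269100} = 30 i \sqrt{299} \approx 518.75 i$)
$\sqrt{O{\left(-194 \right)} + z} = \sqrt{- 194 \left(-2 - 194\right) + 30 i \sqrt{299}} = \sqrt{\left(-194\right) \left(-196\right) + 30 i \sqrt{299}} = \sqrt{38024 + 30 i \sqrt{299}}$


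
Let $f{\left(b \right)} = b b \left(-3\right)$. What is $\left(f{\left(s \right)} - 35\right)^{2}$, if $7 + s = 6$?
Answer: $1444$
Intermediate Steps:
$s = -1$ ($s = -7 + 6 = -1$)
$f{\left(b \right)} = - 3 b^{2}$ ($f{\left(b \right)} = b^{2} \left(-3\right) = - 3 b^{2}$)
$\left(f{\left(s \right)} - 35\right)^{2} = \left(- 3 \left(-1\right)^{2} - 35\right)^{2} = \left(\left(-3\right) 1 - 35\right)^{2} = \left(-3 - 35\right)^{2} = \left(-38\right)^{2} = 1444$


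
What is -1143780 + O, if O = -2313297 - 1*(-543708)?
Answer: -2913369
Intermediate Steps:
O = -1769589 (O = -2313297 + 543708 = -1769589)
-1143780 + O = -1143780 - 1769589 = -2913369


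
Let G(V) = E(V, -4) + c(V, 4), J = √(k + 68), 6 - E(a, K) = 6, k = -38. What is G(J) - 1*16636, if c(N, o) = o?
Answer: -16632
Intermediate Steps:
E(a, K) = 0 (E(a, K) = 6 - 1*6 = 6 - 6 = 0)
J = √30 (J = √(-38 + 68) = √30 ≈ 5.4772)
G(V) = 4 (G(V) = 0 + 4 = 4)
G(J) - 1*16636 = 4 - 1*16636 = 4 - 16636 = -16632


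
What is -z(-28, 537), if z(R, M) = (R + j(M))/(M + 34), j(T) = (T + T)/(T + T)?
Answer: 27/571 ≈ 0.047285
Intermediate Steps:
j(T) = 1 (j(T) = (2*T)/((2*T)) = (2*T)*(1/(2*T)) = 1)
z(R, M) = (1 + R)/(34 + M) (z(R, M) = (R + 1)/(M + 34) = (1 + R)/(34 + M))
-z(-28, 537) = -(1 - 28)/(34 + 537) = -(-27)/571 = -1*(-27/571) = 27/571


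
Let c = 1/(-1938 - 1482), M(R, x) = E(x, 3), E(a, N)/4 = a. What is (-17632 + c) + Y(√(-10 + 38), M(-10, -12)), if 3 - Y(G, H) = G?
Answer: -60291181/3420 - 2*√7 ≈ -17634.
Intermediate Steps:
E(a, N) = 4*a
M(R, x) = 4*x
c = -1/3420 (c = 1/(-3420) = -1/3420 ≈ -0.00029240)
Y(G, H) = 3 - G
(-17632 + c) + Y(√(-10 + 38), M(-10, -12)) = (-17632 - 1/3420) + (3 - √(-10 + 38)) = -60301441/3420 + (3 - √28) = -60301441/3420 + (3 - 2*√7) = -60291181/3420 - 2*√7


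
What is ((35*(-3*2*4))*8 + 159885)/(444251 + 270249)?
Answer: 30633/142900 ≈ 0.21437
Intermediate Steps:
((35*(-3*2*4))*8 + 159885)/(444251 + 270249) = ((35*(-6*4))*8 + 159885)/714500 = ((35*(-24))*8 + 159885)*(1/714500) = (-840*8 + 159885)*(1/714500) = (-6720 + 159885)*(1/714500) = 153165*(1/714500) = 30633/142900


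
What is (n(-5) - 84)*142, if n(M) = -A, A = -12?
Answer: -10224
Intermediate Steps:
n(M) = 12 (n(M) = -1*(-12) = 12)
(n(-5) - 84)*142 = (12 - 84)*142 = -72*142 = -10224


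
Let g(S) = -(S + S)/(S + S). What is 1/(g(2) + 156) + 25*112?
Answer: 434001/155 ≈ 2800.0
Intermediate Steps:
g(S) = -1 (g(S) = -2*S/(2*S) = -2*S*1/(2*S) = -1*1 = -1)
1/(g(2) + 156) + 25*112 = 1/(-1 + 156) + 25*112 = 1/155 + 2800 = 434001/155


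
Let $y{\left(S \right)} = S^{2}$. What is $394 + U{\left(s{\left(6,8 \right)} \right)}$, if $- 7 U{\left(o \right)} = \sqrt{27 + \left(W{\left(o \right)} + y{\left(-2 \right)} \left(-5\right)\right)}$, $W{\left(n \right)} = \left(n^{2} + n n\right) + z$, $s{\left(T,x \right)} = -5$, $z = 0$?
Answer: $394 - \frac{\sqrt{57}}{7} \approx 392.92$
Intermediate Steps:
$W{\left(n \right)} = 2 n^{2}$ ($W{\left(n \right)} = \left(n^{2} + n n\right) + 0 = \left(n^{2} + n^{2}\right) + 0 = 2 n^{2} + 0 = 2 n^{2}$)
$U{\left(o \right)} = - \frac{\sqrt{7 + 2 o^{2}}}{7}$ ($U{\left(o \right)} = - \frac{\sqrt{27 + \left(2 o^{2} + \left(-2\right)^{2} \left(-5\right)\right)}}{7} = - \frac{\sqrt{27 + \left(2 o^{2} + 4 \left(-5\right)\right)}}{7} = - \frac{\sqrt{27 + \left(2 o^{2} - 20\right)}}{7} = - \frac{\sqrt{27 + \left(-20 + 2 o^{2}\right)}}{7} = - \frac{\sqrt{7 + 2 o^{2}}}{7}$)
$394 + U{\left(s{\left(6,8 \right)} \right)} = 394 - \frac{\sqrt{7 + 2 \left(-5\right)^{2}}}{7} = 394 - \frac{\sqrt{7 + 2 \cdot 25}}{7} = 394 - \frac{\sqrt{7 + 50}}{7} = 394 - \frac{\sqrt{57}}{7}$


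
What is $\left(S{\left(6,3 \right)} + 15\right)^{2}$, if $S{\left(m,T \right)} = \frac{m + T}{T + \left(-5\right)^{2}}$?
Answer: $\frac{184041}{784} \approx 234.75$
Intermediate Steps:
$S{\left(m,T \right)} = \frac{T + m}{25 + T}$ ($S{\left(m,T \right)} = \frac{T + m}{T + 25} = \frac{T + m}{25 + T}$)
$\left(S{\left(6,3 \right)} + 15\right)^{2} = \left(\frac{3 + 6}{25 + 3} + 15\right)^{2} = \left(\frac{1}{28} \cdot 9 + 15\right)^{2} = \left(\frac{9}{28} + 15\right)^{2} = \left(\frac{429}{28}\right)^{2} = \frac{184041}{784}$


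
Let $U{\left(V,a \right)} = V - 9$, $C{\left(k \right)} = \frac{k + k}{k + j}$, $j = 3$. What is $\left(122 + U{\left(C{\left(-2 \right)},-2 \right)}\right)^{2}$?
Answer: $11881$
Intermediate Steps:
$C{\left(k \right)} = \frac{2 k}{3 + k}$ ($C{\left(k \right)} = \frac{k + k}{k + 3} = \frac{2 k}{3 + k}$)
$U{\left(V,a \right)} = -9 + V$
$\left(122 + U{\left(C{\left(-2 \right)},-2 \right)}\right)^{2} = \left(122 - \left(9 + \frac{4}{3 - 2}\right)\right)^{2} = \left(122 - \left(9 + \frac{4}{1}\right)\right)^{2} = \left(122 - \left(9 + 4 \cdot 1\right)\right)^{2} = \left(122 - 13\right)^{2} = 109^{2} = 11881$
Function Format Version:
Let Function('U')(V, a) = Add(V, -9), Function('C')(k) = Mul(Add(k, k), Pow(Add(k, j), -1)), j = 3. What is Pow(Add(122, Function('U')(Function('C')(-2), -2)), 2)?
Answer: 11881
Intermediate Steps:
Function('C')(k) = Mul(2, k, Pow(Add(3, k), -1)) (Function('C')(k) = Mul(Add(k, k), Pow(Add(k, 3), -1)) = Mul(Mul(2, k), Pow(Add(3, k), -1)) = Mul(2, k, Pow(Add(3, k), -1)))
Function('U')(V, a) = Add(-9, V)
Pow(Add(122, Function('U')(Function('C')(-2), -2)), 2) = Pow(Add(122, Add(-9, Mul(2, -2, Pow(Add(3, -2), -1)))), 2) = Pow(Add(122, Add(-9, Mul(2, -2, Pow(1, -1)))), 2) = Pow(Add(122, Add(-9, Mul(2, -2, 1))), 2) = Pow(Add(122, Add(-9, -4)), 2) = Pow(Add(122, -13), 2) = Pow(109, 2) = 11881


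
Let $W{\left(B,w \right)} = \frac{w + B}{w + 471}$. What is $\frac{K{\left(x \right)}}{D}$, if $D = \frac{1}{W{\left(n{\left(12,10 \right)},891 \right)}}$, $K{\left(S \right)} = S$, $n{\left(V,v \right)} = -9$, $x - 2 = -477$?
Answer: $- \frac{69825}{227} \approx -307.6$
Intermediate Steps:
$x = -475$ ($x = 2 - 477 = -475$)
$W{\left(B,w \right)} = \frac{B + w}{471 + w}$
$D = \frac{227}{147}$ ($D = \frac{1}{\frac{1}{471 + 891} \left(-9 + 891\right)} = \frac{1}{\frac{1}{1362} \cdot 882} = \frac{1}{\frac{147}{227}} = \frac{227}{147} \approx 1.5442$)
$\frac{K{\left(x \right)}}{D} = - \frac{475}{\frac{227}{147}} = \left(-475\right) \frac{147}{227} = - \frac{69825}{227}$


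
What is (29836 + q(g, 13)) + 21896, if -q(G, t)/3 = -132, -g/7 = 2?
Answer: 52128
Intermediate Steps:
g = -14 (g = -7*2 = -14)
q(G, t) = 396 (q(G, t) = -3*(-132) = 396)
(29836 + q(g, 13)) + 21896 = (29836 + 396) + 21896 = 30232 + 21896 = 52128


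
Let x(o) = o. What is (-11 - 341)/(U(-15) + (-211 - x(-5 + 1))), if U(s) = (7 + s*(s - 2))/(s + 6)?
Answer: 3168/2125 ≈ 1.4908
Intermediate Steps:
U(s) = (7 + s*(-2 + s))/(6 + s)
(-11 - 341)/(U(-15) + (-211 - x(-5 + 1))) = (-11 - 341)/((7 + (-15)² - 2*(-15))/(6 - 15) + (-211 - (-5 + 1))) = -352/((7 + 225 + 30)/(-9) + (-211 - 1*(-4))) = -352/(-⅑*262 + (-211 + 4)) = -352/(-262/9 - 207) = -352/(-2125/9) = -352*(-9/2125) = 3168/2125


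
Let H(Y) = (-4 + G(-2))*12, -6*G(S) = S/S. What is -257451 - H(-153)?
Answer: -257401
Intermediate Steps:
G(S) = -1/6 (G(S) = -S/(6*S) = -1/6*1 = -1/6)
H(Y) = -50 (H(Y) = (-4 - 1/6)*12 = -25/6*12 = -50)
-257451 - H(-153) = -257451 - 1*(-50) = -257451 + 50 = -257401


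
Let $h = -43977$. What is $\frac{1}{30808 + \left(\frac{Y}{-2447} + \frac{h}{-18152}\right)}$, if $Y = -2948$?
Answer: $\frac{44417944}{1368589142567} \approx 3.2455 \cdot 10^{-5}$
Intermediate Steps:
$\frac{1}{30808 + \left(\frac{Y}{-2447} + \frac{h}{-18152}\right)} = \frac{1}{30808 - \left(- \frac{43977}{18152} - \frac{2948}{2447}\right)} = \frac{1}{30808 - - \frac{161123815}{44417944}} = \frac{1}{30808 + \left(\frac{2948}{2447} + \frac{43977}{18152}\right)} = \frac{1}{30808 + \frac{161123815}{44417944}} = \frac{1}{\frac{1368589142567}{44417944}} = \frac{44417944}{1368589142567}$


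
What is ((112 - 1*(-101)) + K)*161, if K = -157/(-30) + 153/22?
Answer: 5982116/165 ≈ 36255.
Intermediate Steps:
K = 2011/165 (K = -157*(-1/30) + 153*(1/22) = 157/30 + 153/22 = 2011/165 ≈ 12.188)
((112 - 1*(-101)) + K)*161 = ((112 - 1*(-101)) + 2011/165)*161 = ((112 + 101) + 2011/165)*161 = (213 + 2011/165)*161 = (37156/165)*161 = 5982116/165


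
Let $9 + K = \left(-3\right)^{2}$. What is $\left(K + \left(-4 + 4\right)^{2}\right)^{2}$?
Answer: $0$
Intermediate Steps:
$K = 0$ ($K = -9 + \left(-3\right)^{2} = -9 + 9 = 0$)
$\left(K + \left(-4 + 4\right)^{2}\right)^{2} = \left(0 + \left(-4 + 4\right)^{2}\right)^{2} = \left(0 + 0^{2}\right)^{2} = \left(0 + 0\right)^{2} = 0^{2} = 0$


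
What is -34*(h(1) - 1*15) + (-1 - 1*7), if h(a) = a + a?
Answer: 434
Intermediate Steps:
h(a) = 2*a
-34*(h(1) - 1*15) + (-1 - 1*7) = -34*(2*1 - 1*15) + (-1 - 1*7) = -34*(2 - 15) + (-1 - 7) = -34*(-13) - 8 = 442 - 8 = 434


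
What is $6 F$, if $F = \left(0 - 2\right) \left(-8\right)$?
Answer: $96$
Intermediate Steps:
$F = 16$ ($F = \left(-2\right) \left(-8\right) = 16$)
$6 F = 6 \cdot 16 = 96$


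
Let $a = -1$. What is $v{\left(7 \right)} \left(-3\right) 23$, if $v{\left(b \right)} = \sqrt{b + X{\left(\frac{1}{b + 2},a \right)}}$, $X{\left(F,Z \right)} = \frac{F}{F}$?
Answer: $- 138 \sqrt{2} \approx -195.16$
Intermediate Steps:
$X{\left(F,Z \right)} = 1$
$v{\left(b \right)} = \sqrt{1 + b}$ ($v{\left(b \right)} = \sqrt{b + 1} = \sqrt{1 + b}$)
$v{\left(7 \right)} \left(-3\right) 23 = \sqrt{1 + 7} \left(-3\right) 23 = \sqrt{8} \left(-3\right) 23 = 2 \sqrt{2} \left(-3\right) 23 = - 6 \sqrt{2} \cdot 23 = - 138 \sqrt{2}$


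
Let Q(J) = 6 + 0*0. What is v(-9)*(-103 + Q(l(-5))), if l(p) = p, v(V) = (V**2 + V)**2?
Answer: -502848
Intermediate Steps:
v(V) = (V + V**2)**2
Q(J) = 6 (Q(J) = 6 + 0 = 6)
v(-9)*(-103 + Q(l(-5))) = ((-9)**2*(1 - 9)**2)*(-103 + 6) = (81*(-8)**2)*(-97) = (81*64)*(-97) = 5184*(-97) = -502848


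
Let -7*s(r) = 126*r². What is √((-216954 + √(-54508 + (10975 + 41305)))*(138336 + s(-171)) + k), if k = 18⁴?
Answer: 2*√(21044672721 - 194001*I*√557) ≈ 2.9014e+5 - 31.562*I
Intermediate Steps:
k = 104976
s(r) = -18*r²
√((-216954 + √(-54508 + (10975 + 41305)))*(138336 + s(-171)) + k) = √((-216954 + √(-54508 + (10975 + 41305)))*(138336 - 18*(-171)²) + 104976) = √((-216954 + √(-54508 + 52280))*(138336 - 18*29241) + 104976) = √((-216954 + √(-2228))*(138336 - 526338) + 104976) = √((-216954 + 2*I*√557)*(-388002) + 104976) = √((84178585908 - 776004*I*√557) + 104976) = √(84178690884 - 776004*I*√557)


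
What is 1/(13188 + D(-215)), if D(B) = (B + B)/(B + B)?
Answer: 1/13189 ≈ 7.5821e-5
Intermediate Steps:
D(B) = 1 (D(B) = (2*B)/((2*B)) = (2*B)*(1/(2*B)) = 1)
1/(13188 + D(-215)) = 1/(13188 + 1) = 1/13189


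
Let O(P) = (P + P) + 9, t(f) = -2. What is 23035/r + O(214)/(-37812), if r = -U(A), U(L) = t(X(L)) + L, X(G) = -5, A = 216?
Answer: -18936803/175908 ≈ -107.65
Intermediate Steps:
U(L) = -2 + L
O(P) = 9 + 2*P (O(P) = 2*P + 9 = 9 + 2*P)
r = -214 (r = -(-2 + 216) = -1*214 = -214)
23035/r + O(214)/(-37812) = 23035/(-214) + (9 + 2*214)/(-37812) = 23035*(-1/214) + (9 + 428)*(-1/37812) = -23035/214 + 437*(-1/37812) = -23035/214 - 19/1644 = -18936803/175908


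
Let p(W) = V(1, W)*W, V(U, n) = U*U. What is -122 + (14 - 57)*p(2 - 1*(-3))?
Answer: -337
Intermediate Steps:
V(U, n) = U**2
p(W) = W (p(W) = 1**2*W = 1*W = W)
-122 + (14 - 57)*p(2 - 1*(-3)) = -122 + (14 - 57)*(2 - 1*(-3)) = -122 - 43*(2 + 3) = -122 - 43*5 = -122 - 215 = -337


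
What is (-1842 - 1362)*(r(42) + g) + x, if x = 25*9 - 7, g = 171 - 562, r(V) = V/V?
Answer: 1249778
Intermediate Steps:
r(V) = 1
g = -391
x = 218 (x = 225 - 7 = 218)
(-1842 - 1362)*(r(42) + g) + x = (-1842 - 1362)*(1 - 391) + 218 = -3204*(-390) + 218 = 1249560 + 218 = 1249778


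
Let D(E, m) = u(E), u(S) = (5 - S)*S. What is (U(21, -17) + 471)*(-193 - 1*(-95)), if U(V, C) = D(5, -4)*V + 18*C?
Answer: -16170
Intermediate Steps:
u(S) = S*(5 - S)
D(E, m) = E*(5 - E)
U(V, C) = 18*C (U(V, C) = (5*(5 - 1*5))*V + 18*C = (5*(5 - 5))*V + 18*C = (5*0)*V + 18*C = 0*V + 18*C = 0 + 18*C = 18*C)
(U(21, -17) + 471)*(-193 - 1*(-95)) = (18*(-17) + 471)*(-193 - 1*(-95)) = (-306 + 471)*(-193 + 95) = 165*(-98) = -16170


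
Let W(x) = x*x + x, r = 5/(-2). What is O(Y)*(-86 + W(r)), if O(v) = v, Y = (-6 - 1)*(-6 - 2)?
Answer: -4606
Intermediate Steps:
Y = 56 (Y = -7*(-8) = 56)
r = -5/2 (r = 5*(-1/2) = -5/2 ≈ -2.5000)
W(x) = x + x**2 (W(x) = x**2 + x = x + x**2)
O(Y)*(-86 + W(r)) = 56*(-86 - 5*(1 - 5/2)/2) = 56*(-86 - 5/2*(-3/2)) = 56*(-86 + 15/4) = 56*(-329/4) = -4606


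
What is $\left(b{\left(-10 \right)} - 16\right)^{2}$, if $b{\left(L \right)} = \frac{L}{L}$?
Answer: $225$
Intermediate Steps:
$b{\left(L \right)} = 1$
$\left(b{\left(-10 \right)} - 16\right)^{2} = \left(1 - 16\right)^{2} = \left(-15\right)^{2} = 225$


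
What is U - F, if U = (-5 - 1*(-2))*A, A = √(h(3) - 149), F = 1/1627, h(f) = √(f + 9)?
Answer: -1/1627 - 3*I*√(149 - 2*√3) ≈ -0.00061463 - 36.191*I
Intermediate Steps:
h(f) = √(9 + f)
F = 1/1627 ≈ 0.00061463
A = √(-149 + 2*√3) (A = √(√(9 + 3) - 149) = √(√12 - 149) = √(2*√3 - 149) = √(-149 + 2*√3) ≈ 12.064*I)
U = -3*√(-149 + 2*√3) (U = (-5 - 1*(-2))*√(-149 + 2*√3) = (-5 + 2)*√(-149 + 2*√3) = -3*√(-149 + 2*√3) ≈ -36.191*I)
U - F = -3*I*√(149 - 2*√3) - 1*1/1627 = -3*I*√(149 - 2*√3) - 1/1627 = -1/1627 - 3*I*√(149 - 2*√3)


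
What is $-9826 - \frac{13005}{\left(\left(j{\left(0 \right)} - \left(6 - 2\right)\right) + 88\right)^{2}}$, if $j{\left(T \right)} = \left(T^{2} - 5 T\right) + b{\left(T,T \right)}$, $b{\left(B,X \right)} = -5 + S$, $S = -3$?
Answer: $- \frac{56767981}{5776} \approx -9828.3$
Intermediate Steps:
$b{\left(B,X \right)} = -8$ ($b{\left(B,X \right)} = -5 - 3 = -8$)
$j{\left(T \right)} = -8 + T^{2} - 5 T$ ($j{\left(T \right)} = \left(T^{2} - 5 T\right) - 8 = -8 + T^{2} - 5 T$)
$-9826 - \frac{13005}{\left(\left(j{\left(0 \right)} - \left(6 - 2\right)\right) + 88\right)^{2}} = -9826 - \frac{13005}{\left(\left(\left(-8 + 0^{2} - 0\right) - \left(6 - 2\right)\right) + 88\right)^{2}} = -9826 - \frac{13005}{\left(\left(\left(-8 + 0 + 0\right) - \left(6 - 2\right)\right) + 88\right)^{2}} = -9826 - \frac{13005}{\left(\left(-8 - 4\right) + 88\right)^{2}} = -9826 - \frac{13005}{\left(-12 + 88\right)^{2}} = -9826 - \frac{13005}{76^{2}} = -9826 - \frac{13005}{5776} = - \frac{56767981}{5776}$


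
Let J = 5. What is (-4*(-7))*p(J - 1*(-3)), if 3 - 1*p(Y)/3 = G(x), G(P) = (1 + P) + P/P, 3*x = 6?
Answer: -84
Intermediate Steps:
x = 2 (x = (⅓)*6 = 2)
G(P) = 2 + P (G(P) = (1 + P) + 1 = 2 + P)
p(Y) = -3 (p(Y) = 9 - 3*(2 + 2) = 9 - 3*4 = 9 - 12 = -3)
(-4*(-7))*p(J - 1*(-3)) = -4*(-7)*(-3) = 28*(-3) = -84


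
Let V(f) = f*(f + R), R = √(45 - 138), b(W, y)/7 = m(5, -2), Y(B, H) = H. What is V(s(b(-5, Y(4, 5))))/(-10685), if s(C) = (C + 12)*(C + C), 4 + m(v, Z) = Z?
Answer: -1270080/2137 - 504*I*√93/2137 ≈ -594.33 - 2.2744*I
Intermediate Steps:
m(v, Z) = -4 + Z
b(W, y) = -42 (b(W, y) = 7*(-4 - 2) = 7*(-6) = -42)
R = I*√93 (R = √(-93) = I*√93 ≈ 9.6436*I)
s(C) = 2*C*(12 + C) (s(C) = (12 + C)*(2*C) = 2*C*(12 + C))
V(f) = f*(f + I*√93)
V(s(b(-5, Y(4, 5))))/(-10685) = ((2*(-42)*(12 - 42))*(2*(-42)*(12 - 42) + I*√93))/(-10685) = ((2*(-42)*(-30))*(2*(-42)*(-30) + I*√93))*(-1/10685) = (2520*(2520 + I*√93))*(-1/10685) = (6350400 + 2520*I*√93)*(-1/10685) = -1270080/2137 - 504*I*√93/2137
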